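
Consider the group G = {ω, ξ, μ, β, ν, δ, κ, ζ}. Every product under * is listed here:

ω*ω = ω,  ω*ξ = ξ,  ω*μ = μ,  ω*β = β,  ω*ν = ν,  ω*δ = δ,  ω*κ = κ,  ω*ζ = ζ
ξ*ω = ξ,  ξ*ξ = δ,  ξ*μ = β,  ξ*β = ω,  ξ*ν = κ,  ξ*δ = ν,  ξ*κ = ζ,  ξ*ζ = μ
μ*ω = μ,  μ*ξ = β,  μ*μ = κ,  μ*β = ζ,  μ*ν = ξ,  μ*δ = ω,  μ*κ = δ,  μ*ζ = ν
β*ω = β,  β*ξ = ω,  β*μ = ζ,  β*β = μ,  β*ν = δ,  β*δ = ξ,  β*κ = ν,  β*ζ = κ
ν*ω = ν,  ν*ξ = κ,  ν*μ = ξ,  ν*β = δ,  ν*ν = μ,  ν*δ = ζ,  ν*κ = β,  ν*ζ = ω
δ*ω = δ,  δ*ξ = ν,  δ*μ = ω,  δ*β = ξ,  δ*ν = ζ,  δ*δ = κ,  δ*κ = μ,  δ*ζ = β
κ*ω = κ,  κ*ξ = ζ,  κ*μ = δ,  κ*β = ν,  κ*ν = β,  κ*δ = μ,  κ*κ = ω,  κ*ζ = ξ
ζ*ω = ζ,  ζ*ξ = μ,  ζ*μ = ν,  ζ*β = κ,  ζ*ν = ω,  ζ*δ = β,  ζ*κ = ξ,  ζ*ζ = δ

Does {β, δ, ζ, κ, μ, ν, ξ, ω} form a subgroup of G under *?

{β, δ, ζ, κ, μ, ν, ξ, ω} contains the identity ω.
Checking products: every product of two elements of {β, δ, ζ, κ, μ, ν, ξ, ω} (read from the table) lies in {β, δ, ζ, κ, μ, ν, ξ, ω}, so the set is closed.
In a finite group, a nonempty closed subset is a subgroup. So {β, δ, ζ, κ, μ, ν, ξ, ω} ≤ G.

Yes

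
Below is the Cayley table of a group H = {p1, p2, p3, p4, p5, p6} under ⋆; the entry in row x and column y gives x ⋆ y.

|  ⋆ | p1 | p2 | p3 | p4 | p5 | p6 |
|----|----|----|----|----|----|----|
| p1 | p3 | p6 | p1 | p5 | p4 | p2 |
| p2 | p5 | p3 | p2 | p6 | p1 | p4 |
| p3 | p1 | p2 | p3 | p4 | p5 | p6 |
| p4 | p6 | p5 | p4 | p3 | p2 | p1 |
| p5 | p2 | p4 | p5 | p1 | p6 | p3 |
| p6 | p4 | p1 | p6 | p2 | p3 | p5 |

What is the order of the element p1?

The identity element is p3 (its row matches the header).
p1^1 = p1
p1^2 = p1 ⋆ p1 = p3
The first power of p1 equal to the identity is p1^2, so ord(p1) = 2.

2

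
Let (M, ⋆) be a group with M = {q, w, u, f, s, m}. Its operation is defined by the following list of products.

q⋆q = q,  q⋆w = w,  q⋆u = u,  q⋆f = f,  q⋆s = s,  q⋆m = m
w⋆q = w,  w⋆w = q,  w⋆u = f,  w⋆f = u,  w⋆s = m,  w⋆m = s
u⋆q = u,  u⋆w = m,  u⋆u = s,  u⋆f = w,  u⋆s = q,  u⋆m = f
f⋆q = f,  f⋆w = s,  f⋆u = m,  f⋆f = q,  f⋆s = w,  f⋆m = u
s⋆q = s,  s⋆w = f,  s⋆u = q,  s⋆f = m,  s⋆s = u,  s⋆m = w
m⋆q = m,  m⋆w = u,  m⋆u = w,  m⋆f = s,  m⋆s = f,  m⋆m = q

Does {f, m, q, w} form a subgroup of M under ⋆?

f ⋆ w = s, which is not in {f, m, q, w}.
The subset is not closed under ⋆, so it is not a subgroup.

No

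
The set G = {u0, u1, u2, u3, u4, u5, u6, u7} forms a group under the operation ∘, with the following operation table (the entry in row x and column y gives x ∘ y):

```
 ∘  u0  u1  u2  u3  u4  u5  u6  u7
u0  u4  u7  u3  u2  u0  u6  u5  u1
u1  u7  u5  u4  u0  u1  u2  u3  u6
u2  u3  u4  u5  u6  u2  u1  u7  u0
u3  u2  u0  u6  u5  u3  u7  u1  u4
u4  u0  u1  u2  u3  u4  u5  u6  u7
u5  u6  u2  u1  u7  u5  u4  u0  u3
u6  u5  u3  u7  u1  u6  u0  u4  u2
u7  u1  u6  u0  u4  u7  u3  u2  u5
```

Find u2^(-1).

First locate the identity: row u4 matches the header, so u4 is the identity.
Scan row u2 for u4: u2 ∘ u1 = u4. Hence u2^(-1) = u1.

u1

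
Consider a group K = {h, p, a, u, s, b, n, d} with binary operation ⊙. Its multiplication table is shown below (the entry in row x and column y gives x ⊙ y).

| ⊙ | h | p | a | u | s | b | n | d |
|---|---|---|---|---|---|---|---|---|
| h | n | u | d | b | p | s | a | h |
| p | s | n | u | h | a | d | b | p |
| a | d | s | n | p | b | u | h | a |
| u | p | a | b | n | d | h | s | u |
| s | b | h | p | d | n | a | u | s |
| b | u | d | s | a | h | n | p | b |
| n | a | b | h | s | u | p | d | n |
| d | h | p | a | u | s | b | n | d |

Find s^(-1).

First locate the identity: row d matches the header, so d is the identity.
Scan row s for d: s ⊙ u = d. Hence s^(-1) = u.

u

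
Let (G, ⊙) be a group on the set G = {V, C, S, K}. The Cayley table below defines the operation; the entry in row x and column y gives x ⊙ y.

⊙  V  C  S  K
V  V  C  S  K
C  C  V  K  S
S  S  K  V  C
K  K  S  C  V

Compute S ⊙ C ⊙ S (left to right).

C

S ⊙ C = K
K ⊙ S = C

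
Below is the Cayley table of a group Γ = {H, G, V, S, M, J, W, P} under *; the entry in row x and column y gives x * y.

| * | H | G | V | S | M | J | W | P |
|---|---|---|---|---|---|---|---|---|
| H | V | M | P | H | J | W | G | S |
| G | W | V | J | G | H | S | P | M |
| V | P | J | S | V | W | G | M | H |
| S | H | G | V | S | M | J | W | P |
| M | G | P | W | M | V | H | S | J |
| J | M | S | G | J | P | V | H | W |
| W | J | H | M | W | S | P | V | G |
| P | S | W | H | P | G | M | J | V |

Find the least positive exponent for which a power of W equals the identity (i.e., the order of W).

4

The identity element is S (its row matches the header).
W^1 = W
W^2 = W * W = V
W^3 = V * W = M
W^4 = M * W = S
The first power of W equal to the identity is W^4, so ord(W) = 4.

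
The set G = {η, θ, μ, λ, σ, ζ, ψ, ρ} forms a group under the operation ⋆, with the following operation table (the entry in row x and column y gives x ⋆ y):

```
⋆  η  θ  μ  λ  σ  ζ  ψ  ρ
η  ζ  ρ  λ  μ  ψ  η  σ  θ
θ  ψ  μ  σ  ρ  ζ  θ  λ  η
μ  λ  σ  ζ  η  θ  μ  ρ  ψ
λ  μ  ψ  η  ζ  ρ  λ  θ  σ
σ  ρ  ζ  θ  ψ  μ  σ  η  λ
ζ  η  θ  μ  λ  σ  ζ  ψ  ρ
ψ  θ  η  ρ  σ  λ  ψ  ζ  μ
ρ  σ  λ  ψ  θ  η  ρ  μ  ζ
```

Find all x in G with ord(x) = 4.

Identity is ζ. Compute the order of each non-identity element by repeated multiplication:
  η: η → ζ  (order 2)
  θ: θ → μ → σ → ζ  (order 4)
  μ: μ → ζ  (order 2)
  λ: λ → ζ  (order 2)
  σ: σ → μ → θ → ζ  (order 4)
  ψ: ψ → ζ  (order 2)
  ρ: ρ → ζ  (order 2)
Elements of order 4: {θ, σ}.

{θ, σ}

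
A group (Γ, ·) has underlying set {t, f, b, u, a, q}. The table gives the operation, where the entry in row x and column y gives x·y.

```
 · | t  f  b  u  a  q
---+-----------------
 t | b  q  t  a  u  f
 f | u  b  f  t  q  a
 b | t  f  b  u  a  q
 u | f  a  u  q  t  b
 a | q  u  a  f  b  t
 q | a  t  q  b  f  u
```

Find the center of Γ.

An element z is central iff its row equals its column in the table.
For u: u·f = a ≠ t = f·u, so u ∉ Z.
Checking each element this way leaves Z(Γ) = {b}.

{b}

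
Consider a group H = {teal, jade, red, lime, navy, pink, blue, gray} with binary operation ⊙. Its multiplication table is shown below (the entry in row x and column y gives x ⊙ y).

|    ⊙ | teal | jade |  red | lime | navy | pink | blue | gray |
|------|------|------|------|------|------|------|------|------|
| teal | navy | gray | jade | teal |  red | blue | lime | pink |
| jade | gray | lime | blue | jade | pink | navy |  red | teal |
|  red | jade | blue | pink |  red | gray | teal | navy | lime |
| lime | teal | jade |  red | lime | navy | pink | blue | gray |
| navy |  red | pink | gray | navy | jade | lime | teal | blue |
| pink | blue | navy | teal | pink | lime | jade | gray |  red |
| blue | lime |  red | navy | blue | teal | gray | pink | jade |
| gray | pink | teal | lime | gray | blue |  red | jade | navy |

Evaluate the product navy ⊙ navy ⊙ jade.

navy ⊙ navy = jade
jade ⊙ jade = lime

lime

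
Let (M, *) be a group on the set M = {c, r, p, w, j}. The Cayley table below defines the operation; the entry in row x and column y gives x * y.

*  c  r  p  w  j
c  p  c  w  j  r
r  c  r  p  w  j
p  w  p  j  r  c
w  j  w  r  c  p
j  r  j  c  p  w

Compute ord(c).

5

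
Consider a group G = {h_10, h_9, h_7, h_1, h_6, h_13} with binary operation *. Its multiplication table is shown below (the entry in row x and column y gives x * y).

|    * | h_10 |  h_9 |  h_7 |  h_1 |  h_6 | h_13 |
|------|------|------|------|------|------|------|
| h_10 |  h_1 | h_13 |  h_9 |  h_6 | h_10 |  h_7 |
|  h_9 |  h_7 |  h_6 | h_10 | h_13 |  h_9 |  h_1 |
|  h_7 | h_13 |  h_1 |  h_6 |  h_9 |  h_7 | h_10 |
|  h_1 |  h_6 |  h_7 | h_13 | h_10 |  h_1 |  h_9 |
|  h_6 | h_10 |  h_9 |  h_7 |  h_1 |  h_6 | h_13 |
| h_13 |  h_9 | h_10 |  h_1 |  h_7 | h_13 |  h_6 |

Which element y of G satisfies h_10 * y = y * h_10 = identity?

h_1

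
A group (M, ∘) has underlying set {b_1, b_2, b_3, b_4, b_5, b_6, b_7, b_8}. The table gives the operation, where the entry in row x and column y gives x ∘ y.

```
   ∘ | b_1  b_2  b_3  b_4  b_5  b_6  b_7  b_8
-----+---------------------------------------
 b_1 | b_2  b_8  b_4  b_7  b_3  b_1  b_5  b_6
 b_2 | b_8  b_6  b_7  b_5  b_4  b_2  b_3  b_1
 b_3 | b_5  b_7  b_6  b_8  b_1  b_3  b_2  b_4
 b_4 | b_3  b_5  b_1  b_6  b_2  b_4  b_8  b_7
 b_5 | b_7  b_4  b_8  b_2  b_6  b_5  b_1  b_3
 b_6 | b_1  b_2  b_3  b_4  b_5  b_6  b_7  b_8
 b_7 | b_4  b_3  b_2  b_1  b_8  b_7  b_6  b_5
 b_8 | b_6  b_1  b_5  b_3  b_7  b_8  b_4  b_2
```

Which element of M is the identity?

The identity e satisfies e ∘ x = x for all x, so its row in the table reproduces the column headers.
Row b_6 reads: b_1, b_2, b_3, b_4, b_5, b_6, b_7, b_8 — exactly the header order. So b_6 is the identity.
(Structurally, M here is isomorphic to the dihedral group D_4.)

b_6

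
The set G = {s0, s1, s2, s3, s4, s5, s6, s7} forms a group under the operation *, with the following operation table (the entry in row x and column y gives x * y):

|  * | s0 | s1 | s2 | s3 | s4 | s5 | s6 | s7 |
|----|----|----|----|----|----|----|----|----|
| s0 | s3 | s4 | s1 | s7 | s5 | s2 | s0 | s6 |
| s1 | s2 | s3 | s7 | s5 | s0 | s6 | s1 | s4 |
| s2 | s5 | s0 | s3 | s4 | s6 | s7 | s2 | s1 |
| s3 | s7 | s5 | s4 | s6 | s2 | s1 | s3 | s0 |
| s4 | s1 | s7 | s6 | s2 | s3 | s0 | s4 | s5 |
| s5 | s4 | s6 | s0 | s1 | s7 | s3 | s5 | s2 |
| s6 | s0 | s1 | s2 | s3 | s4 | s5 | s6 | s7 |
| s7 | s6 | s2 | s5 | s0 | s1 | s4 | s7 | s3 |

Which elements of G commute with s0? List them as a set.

{s0, s3, s6, s7}

Compare row s0 with column s0 entry by entry.
s7 * s0 = s6 = s0 * s7, so s7 commutes with s0.
s5 * s0 = s4 but s0 * s5 = s2, so s5 does not.
Collecting the elements that commute with s0: C(s0) = {s0, s3, s6, s7}.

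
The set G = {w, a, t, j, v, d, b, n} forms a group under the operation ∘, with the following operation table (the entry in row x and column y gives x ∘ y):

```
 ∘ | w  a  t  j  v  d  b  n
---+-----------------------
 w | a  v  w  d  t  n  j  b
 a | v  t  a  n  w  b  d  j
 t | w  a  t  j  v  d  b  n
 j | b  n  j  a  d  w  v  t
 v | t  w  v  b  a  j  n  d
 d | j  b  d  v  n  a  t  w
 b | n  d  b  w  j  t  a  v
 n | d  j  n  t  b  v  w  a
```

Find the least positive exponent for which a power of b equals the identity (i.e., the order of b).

4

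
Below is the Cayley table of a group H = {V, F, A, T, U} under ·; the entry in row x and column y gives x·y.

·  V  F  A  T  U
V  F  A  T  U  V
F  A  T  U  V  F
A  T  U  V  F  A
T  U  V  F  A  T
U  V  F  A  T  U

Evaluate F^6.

F

F^1 = F
F^2 = F·F = T
F^3 = T·F = V
F^4 = V·F = A
F^5 = A·F = U
F^6 = U·F = F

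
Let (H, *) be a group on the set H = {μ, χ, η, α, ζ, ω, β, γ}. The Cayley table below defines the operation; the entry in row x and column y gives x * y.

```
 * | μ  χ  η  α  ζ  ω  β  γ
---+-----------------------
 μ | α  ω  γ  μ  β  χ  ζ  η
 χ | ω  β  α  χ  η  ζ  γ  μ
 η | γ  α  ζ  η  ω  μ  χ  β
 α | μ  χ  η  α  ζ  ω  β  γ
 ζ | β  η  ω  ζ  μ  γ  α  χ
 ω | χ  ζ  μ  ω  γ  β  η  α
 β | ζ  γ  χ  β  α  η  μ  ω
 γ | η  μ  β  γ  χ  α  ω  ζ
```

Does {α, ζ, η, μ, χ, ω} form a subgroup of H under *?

η * μ = γ, which is not in {α, ζ, η, μ, χ, ω}.
The subset is not closed under *, so it is not a subgroup.

No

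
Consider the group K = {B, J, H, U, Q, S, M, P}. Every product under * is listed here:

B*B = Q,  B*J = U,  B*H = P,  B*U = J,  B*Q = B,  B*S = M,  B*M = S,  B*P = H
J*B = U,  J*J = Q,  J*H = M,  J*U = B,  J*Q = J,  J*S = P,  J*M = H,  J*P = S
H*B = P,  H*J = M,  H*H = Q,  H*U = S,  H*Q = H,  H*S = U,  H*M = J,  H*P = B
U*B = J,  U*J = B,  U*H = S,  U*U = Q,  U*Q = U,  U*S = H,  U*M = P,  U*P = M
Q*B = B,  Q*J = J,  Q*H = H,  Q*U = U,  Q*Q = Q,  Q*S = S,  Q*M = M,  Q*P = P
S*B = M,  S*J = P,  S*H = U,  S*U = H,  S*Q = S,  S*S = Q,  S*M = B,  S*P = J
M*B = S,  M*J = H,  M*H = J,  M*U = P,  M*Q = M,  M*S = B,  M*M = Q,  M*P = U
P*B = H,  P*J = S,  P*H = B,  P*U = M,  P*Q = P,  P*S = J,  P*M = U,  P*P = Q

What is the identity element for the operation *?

The identity e satisfies e * x = x for all x, so its row in the table reproduces the column headers.
Row Q reads: B, J, H, U, Q, S, M, P — exactly the header order. So Q is the identity.

Q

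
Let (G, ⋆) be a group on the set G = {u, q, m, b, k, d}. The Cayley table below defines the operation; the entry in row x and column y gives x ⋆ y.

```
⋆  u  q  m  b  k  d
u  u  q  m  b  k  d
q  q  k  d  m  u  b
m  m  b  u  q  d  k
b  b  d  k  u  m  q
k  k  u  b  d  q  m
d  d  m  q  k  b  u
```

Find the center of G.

An element z is central iff its row equals its column in the table.
For k: k ⋆ d = m ≠ b = d ⋆ k, so k ∉ Z.
Checking each element this way leaves Z(G) = {u}.

{u}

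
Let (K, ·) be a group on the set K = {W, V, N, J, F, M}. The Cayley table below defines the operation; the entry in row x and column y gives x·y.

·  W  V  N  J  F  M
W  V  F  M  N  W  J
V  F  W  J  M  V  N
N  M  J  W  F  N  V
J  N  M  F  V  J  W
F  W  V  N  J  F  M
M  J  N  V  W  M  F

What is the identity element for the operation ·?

The identity e satisfies e·x = x for all x, so its row in the table reproduces the column headers.
Row F reads: W, V, N, J, F, M — exactly the header order. So F is the identity.

F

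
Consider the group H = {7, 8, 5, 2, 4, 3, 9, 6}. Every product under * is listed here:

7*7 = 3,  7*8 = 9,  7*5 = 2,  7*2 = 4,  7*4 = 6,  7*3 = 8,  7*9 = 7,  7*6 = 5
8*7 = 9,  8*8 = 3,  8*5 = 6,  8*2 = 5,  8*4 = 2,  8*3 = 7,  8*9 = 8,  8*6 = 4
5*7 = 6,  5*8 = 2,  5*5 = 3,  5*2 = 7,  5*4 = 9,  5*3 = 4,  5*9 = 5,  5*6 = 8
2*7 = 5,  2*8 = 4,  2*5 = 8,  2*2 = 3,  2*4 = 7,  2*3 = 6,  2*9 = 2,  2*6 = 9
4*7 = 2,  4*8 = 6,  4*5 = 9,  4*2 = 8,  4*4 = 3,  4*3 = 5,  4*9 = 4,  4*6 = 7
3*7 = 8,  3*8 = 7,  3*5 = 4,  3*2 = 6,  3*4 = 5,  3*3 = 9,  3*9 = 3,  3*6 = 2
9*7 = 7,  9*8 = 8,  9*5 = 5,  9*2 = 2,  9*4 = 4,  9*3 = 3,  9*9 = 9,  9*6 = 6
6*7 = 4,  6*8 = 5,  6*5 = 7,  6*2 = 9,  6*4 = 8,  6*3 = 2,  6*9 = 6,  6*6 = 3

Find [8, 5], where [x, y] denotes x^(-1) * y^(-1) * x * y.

3

Identity is 9; from the table 8^(-1) = 7 and 5^(-1) = 4.
7 * 4 = 6
6 * 8 = 5
5 * 5 = 3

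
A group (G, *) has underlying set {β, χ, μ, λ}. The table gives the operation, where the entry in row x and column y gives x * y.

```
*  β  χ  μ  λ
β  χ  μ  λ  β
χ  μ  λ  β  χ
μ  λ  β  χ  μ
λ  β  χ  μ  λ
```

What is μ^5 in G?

μ^1 = μ
μ^2 = μ * μ = χ
μ^3 = χ * μ = β
μ^4 = β * μ = λ
μ^5 = λ * μ = μ

μ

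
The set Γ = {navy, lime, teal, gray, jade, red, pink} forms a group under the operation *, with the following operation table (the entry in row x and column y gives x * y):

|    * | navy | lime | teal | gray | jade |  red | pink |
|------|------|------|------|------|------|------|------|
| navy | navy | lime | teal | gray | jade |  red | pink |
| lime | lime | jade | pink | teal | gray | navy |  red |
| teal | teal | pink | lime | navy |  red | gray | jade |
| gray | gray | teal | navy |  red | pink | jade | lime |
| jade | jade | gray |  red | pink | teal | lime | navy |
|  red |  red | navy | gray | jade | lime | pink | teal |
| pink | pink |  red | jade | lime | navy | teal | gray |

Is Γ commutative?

Check whether the table is symmetric across its main diagonal.
Every entry (row x, col y) equals the entry (row y, col x), so Γ is abelian.

Yes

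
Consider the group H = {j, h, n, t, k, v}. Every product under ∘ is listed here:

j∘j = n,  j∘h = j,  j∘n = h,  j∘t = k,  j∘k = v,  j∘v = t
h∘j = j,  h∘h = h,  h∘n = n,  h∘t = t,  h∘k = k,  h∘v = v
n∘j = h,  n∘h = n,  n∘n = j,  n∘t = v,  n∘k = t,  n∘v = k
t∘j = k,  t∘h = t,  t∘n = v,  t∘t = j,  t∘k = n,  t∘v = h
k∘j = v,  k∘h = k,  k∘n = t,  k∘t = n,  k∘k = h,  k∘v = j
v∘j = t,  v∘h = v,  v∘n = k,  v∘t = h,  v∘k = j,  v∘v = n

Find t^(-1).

First locate the identity: row h matches the header, so h is the identity.
Scan row t for h: t ∘ v = h. Hence t^(-1) = v.

v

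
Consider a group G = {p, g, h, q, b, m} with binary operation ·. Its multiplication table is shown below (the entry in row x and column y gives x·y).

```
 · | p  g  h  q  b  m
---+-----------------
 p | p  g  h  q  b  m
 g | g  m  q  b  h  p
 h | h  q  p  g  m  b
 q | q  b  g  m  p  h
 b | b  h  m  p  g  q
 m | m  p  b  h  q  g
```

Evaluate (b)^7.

b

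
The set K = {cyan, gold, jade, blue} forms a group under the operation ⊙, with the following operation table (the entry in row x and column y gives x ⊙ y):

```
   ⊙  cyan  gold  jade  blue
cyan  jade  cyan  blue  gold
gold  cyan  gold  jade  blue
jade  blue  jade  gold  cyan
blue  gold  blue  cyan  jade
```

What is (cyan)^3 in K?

blue

cyan^1 = cyan
cyan^2 = cyan ⊙ cyan = jade
cyan^3 = jade ⊙ cyan = blue
(Structurally, K here is isomorphic to the cyclic group Z_4.)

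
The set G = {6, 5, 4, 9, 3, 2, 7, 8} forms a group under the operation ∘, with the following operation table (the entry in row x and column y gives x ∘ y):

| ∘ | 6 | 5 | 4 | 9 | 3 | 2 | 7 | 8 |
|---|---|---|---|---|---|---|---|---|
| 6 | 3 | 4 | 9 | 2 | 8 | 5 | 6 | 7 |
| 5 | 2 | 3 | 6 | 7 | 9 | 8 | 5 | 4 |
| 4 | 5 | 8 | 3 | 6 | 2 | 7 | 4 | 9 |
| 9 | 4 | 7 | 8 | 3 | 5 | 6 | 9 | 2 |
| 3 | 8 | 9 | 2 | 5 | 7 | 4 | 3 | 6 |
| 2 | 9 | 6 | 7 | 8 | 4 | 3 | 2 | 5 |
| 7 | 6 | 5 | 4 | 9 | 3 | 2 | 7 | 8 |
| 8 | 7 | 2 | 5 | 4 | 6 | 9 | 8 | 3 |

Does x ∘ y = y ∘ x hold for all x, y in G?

No

2 ∘ 5 = 6 but 5 ∘ 2 = 8.
Since 2 and 5 do not commute, G is not abelian.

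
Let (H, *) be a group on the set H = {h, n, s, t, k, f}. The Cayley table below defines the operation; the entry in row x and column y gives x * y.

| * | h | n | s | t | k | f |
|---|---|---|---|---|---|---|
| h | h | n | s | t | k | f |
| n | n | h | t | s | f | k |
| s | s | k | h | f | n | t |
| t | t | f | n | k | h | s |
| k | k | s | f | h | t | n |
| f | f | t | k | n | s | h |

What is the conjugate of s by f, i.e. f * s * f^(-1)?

The identity is h. In row f, the entry h sits in column f, so f^(-1) = f.
f * s = k
k * f = n

n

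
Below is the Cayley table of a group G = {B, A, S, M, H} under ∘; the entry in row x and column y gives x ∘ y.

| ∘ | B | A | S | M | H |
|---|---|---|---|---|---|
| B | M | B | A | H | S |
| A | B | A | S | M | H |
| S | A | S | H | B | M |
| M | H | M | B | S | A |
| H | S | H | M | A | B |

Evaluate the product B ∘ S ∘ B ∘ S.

B ∘ S = A
A ∘ B = B
B ∘ S = A
(Structurally, G here is isomorphic to the cyclic group Z_5.)

A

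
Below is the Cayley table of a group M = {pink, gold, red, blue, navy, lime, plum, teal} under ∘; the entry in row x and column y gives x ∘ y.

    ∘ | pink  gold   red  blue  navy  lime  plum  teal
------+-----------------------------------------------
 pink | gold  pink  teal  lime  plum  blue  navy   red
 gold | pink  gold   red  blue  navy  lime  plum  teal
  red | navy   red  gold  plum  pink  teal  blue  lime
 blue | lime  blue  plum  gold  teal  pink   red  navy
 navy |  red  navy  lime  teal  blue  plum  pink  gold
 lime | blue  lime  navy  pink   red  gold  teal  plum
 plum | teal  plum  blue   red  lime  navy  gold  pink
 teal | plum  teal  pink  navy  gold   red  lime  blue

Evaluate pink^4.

pink^1 = pink
pink^2 = pink ∘ pink = gold
pink^3 = gold ∘ pink = pink
pink^4 = pink ∘ pink = gold
(Structurally, M here is isomorphic to the dihedral group D_4.)

gold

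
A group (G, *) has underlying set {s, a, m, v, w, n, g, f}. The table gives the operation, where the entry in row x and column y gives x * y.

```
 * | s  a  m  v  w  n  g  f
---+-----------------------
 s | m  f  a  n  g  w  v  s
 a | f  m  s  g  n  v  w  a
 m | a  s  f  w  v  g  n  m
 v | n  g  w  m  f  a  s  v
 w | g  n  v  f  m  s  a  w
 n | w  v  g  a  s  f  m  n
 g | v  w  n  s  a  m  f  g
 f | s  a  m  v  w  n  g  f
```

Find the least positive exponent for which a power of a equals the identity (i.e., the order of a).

The identity element is f (its row matches the header).
a^1 = a
a^2 = a * a = m
a^3 = m * a = s
a^4 = s * a = f
The first power of a equal to the identity is a^4, so ord(a) = 4.
(Structurally, G here is isomorphic to Z_2 x Z_4.)

4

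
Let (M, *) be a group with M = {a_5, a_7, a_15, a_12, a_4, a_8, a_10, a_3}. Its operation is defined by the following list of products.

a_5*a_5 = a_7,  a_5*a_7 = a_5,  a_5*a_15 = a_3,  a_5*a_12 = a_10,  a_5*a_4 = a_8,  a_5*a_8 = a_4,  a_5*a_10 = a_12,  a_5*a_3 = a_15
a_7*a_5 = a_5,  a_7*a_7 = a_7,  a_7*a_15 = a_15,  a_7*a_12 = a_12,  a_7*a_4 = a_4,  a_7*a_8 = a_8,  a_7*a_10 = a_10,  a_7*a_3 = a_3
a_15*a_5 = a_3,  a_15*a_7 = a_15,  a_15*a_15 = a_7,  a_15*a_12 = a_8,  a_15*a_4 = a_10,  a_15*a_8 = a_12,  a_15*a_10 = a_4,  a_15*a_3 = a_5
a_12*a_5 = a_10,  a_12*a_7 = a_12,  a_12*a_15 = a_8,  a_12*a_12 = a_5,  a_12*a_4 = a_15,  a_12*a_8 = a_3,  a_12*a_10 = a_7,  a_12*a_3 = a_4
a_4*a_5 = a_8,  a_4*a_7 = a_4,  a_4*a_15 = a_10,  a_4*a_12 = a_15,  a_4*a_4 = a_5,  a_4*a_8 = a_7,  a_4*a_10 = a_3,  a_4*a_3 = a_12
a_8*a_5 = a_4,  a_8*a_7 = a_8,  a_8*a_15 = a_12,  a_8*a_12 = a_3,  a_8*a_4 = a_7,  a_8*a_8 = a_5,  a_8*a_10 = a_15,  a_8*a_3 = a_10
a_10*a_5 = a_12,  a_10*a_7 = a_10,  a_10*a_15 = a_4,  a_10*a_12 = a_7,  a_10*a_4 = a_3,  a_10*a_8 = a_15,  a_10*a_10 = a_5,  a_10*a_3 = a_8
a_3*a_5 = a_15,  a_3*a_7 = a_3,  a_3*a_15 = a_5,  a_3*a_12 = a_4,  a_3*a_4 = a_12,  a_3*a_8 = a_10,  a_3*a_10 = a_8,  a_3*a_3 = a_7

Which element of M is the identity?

The identity e satisfies e * x = x for all x, so its row in the table reproduces the column headers.
Row a_7 reads: a_5, a_7, a_15, a_12, a_4, a_8, a_10, a_3 — exactly the header order. So a_7 is the identity.

a_7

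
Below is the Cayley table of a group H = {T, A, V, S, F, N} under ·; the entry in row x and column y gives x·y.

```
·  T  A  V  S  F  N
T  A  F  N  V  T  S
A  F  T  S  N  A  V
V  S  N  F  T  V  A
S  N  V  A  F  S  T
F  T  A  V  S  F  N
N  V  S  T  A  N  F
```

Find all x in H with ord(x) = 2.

Identity is F. Compute the order of each non-identity element by repeated multiplication:
  T: T → A → F  (order 3)
  A: A → T → F  (order 3)
  V: V → F  (order 2)
  S: S → F  (order 2)
  N: N → F  (order 2)
Elements of order 2: {N, S, V}.

{N, S, V}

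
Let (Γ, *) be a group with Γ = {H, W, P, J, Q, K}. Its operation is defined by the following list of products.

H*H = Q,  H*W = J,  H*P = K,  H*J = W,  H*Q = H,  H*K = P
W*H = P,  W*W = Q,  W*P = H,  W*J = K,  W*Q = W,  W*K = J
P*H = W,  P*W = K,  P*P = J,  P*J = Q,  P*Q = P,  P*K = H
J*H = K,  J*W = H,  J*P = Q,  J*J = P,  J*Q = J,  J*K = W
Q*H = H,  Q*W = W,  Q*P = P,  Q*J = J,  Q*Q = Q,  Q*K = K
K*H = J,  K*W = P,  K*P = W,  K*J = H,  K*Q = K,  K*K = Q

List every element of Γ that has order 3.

{J, P}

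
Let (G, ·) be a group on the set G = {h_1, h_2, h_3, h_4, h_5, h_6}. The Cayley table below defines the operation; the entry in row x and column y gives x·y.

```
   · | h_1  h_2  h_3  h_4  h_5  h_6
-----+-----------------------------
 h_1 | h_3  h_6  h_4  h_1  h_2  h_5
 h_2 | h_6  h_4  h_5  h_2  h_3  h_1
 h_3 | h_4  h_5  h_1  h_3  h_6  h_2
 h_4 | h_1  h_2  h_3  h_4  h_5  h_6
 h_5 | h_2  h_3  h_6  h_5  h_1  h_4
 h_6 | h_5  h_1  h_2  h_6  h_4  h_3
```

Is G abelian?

Yes

Check whether the table is symmetric across its main diagonal.
Every entry (row x, col y) equals the entry (row y, col x), so G is abelian.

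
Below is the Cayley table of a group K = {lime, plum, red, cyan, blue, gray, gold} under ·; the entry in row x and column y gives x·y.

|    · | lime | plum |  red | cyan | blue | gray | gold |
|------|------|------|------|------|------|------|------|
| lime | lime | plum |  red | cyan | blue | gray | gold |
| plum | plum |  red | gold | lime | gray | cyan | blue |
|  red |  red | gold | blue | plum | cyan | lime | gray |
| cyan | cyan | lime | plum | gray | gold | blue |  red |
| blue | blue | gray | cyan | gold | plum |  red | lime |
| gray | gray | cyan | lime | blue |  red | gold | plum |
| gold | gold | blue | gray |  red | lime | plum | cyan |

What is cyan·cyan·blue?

red

cyan·cyan = gray
gray·blue = red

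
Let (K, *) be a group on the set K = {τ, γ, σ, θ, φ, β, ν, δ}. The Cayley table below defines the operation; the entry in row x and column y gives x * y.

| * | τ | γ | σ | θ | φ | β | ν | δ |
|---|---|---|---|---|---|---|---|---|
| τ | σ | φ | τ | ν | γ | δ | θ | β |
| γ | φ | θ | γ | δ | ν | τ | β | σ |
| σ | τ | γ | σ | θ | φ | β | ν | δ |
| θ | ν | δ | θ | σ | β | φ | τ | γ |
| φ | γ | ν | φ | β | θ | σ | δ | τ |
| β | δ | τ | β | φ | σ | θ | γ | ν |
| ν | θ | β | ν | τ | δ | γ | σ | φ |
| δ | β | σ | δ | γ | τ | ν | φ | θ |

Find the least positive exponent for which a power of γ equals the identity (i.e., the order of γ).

The identity element is σ (its row matches the header).
γ^1 = γ
γ^2 = γ * γ = θ
γ^3 = θ * γ = δ
γ^4 = δ * γ = σ
The first power of γ equal to the identity is γ^4, so ord(γ) = 4.

4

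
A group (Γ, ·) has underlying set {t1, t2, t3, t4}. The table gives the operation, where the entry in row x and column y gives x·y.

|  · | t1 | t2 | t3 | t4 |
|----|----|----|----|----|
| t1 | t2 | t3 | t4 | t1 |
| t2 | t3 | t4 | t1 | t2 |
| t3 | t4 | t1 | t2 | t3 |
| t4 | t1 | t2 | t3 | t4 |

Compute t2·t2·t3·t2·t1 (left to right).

t2

t2·t2 = t4
t4·t3 = t3
t3·t2 = t1
t1·t1 = t2
(Structurally, Γ here is isomorphic to the cyclic group Z_4.)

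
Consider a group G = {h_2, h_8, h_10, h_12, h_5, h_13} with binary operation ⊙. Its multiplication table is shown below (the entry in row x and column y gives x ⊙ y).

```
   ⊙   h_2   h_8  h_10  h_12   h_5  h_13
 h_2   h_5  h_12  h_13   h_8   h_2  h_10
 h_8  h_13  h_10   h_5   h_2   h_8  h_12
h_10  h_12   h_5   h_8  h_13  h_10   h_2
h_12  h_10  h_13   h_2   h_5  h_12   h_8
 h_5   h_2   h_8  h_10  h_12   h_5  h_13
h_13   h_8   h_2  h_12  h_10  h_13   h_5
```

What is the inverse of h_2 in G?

h_2

First locate the identity: row h_5 matches the header, so h_5 is the identity.
Scan row h_2 for h_5: h_2 ⊙ h_2 = h_5. Hence h_2^(-1) = h_2.
(Structurally, G here is isomorphic to the symmetric group S_3.)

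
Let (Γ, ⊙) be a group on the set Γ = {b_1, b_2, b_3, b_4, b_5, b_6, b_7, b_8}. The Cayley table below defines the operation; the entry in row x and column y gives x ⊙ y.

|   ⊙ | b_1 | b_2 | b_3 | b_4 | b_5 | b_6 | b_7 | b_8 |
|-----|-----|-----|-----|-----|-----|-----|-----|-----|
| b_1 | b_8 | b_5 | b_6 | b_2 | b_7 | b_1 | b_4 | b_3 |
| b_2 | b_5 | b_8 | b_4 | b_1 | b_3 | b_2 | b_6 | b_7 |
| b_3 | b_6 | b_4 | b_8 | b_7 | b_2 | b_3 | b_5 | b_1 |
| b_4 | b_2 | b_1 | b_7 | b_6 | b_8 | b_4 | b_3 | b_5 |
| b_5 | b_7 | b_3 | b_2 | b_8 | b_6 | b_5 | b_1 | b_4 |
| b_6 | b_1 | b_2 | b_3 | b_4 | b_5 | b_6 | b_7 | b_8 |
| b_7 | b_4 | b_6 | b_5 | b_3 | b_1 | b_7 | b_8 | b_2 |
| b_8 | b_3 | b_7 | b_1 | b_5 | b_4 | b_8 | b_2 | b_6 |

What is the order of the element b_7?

4

The identity element is b_6 (its row matches the header).
b_7^1 = b_7
b_7^2 = b_7 ⊙ b_7 = b_8
b_7^3 = b_8 ⊙ b_7 = b_2
b_7^4 = b_2 ⊙ b_7 = b_6
The first power of b_7 equal to the identity is b_7^4, so ord(b_7) = 4.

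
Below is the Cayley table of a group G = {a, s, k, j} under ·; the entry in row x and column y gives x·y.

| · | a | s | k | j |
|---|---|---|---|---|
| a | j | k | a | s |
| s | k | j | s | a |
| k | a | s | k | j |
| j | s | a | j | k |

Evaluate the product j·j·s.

s

j·j = k
k·s = s
(Structurally, G here is isomorphic to the cyclic group Z_4.)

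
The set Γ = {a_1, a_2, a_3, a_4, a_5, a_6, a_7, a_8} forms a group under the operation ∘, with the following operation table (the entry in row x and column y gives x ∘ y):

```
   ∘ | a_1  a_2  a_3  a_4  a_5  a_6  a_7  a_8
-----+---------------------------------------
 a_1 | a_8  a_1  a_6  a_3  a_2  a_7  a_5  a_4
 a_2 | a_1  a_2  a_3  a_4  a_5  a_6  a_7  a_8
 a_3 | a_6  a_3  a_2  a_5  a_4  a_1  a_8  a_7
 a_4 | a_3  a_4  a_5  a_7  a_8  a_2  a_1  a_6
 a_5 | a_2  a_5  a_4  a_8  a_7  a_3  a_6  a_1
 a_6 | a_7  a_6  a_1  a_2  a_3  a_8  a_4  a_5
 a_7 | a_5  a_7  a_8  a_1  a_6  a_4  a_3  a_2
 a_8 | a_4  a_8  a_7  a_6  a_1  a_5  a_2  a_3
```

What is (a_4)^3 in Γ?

a_4^1 = a_4
a_4^2 = a_4 ∘ a_4 = a_7
a_4^3 = a_7 ∘ a_4 = a_1
(Structurally, Γ here is isomorphic to the cyclic group Z_8.)

a_1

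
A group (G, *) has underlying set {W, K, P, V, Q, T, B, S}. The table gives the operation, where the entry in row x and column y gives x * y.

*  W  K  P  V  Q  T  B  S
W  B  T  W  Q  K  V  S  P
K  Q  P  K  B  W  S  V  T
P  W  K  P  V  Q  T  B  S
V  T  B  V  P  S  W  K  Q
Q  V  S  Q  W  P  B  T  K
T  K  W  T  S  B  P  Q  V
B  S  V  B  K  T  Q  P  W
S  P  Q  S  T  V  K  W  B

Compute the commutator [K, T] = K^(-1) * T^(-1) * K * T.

Identity is P; from the table K^(-1) = K and T^(-1) = T.
K * T = S
S * K = Q
Q * T = B
(Structurally, G here is isomorphic to the dihedral group D_4.)

B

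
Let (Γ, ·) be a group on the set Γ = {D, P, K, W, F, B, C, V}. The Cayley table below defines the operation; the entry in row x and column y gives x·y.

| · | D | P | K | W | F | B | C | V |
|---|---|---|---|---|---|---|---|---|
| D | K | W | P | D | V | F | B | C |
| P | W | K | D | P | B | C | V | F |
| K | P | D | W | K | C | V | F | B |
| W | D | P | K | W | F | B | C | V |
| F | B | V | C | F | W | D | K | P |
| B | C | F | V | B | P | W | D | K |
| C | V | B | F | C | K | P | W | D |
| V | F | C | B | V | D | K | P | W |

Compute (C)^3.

C

C^1 = C
C^2 = C·C = W
C^3 = W·C = C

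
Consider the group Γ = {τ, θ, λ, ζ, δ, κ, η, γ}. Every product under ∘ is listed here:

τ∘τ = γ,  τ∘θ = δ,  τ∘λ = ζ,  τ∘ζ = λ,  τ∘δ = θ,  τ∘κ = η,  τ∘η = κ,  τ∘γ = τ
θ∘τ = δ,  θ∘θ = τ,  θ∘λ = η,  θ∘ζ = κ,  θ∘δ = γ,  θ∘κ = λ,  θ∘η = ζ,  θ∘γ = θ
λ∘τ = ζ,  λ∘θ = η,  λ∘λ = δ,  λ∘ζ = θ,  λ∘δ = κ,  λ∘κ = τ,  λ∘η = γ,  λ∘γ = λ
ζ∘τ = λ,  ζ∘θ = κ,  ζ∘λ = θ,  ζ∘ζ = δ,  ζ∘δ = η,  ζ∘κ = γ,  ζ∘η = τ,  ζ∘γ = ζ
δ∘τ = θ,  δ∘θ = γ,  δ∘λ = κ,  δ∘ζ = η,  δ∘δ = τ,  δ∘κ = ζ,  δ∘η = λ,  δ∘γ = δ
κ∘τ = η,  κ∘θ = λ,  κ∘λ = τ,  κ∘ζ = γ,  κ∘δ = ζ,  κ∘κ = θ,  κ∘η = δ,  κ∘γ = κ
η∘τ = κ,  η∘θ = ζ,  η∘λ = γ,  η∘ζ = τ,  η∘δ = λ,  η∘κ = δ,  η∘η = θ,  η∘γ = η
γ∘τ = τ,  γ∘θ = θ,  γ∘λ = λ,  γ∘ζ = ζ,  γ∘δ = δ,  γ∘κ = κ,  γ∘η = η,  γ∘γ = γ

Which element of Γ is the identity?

γ

The identity e satisfies e ∘ x = x for all x, so its row in the table reproduces the column headers.
Row γ reads: τ, θ, λ, ζ, δ, κ, η, γ — exactly the header order. So γ is the identity.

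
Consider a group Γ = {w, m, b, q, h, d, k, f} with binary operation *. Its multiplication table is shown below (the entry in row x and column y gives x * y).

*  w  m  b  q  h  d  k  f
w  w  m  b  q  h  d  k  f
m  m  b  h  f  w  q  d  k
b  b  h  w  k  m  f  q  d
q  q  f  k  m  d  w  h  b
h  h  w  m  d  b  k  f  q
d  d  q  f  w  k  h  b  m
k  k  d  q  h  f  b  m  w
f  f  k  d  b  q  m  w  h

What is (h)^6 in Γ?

b

h^1 = h
h^2 = h * h = b
h^3 = b * h = m
h^4 = m * h = w
h^5 = w * h = h
h^6 = h * h = b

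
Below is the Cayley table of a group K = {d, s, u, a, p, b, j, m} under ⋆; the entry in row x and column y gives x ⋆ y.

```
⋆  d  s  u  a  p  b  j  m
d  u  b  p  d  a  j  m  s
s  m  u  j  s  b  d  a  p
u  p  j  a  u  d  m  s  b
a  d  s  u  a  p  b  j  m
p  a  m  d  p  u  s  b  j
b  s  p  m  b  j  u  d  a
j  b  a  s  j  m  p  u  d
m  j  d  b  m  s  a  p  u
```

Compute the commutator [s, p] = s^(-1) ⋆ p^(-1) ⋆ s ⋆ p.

Identity is a; from the table s^(-1) = j and p^(-1) = d.
j ⋆ d = b
b ⋆ s = p
p ⋆ p = u

u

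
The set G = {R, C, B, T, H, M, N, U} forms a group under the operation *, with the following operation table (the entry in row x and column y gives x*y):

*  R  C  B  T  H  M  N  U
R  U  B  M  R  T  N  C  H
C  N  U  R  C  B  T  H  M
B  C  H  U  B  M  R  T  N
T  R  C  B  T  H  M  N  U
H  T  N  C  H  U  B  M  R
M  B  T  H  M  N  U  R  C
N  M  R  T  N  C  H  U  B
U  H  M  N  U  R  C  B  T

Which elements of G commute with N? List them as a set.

Compare row N with column N entry by entry.
U*N = B = N*U, so U commutes with N.
M*N = R but N*M = H, so M does not.
Collecting the elements that commute with N: C(N) = {B, N, T, U}.
(Structurally, G here is isomorphic to the quaternion group Q_8.)

{B, N, T, U}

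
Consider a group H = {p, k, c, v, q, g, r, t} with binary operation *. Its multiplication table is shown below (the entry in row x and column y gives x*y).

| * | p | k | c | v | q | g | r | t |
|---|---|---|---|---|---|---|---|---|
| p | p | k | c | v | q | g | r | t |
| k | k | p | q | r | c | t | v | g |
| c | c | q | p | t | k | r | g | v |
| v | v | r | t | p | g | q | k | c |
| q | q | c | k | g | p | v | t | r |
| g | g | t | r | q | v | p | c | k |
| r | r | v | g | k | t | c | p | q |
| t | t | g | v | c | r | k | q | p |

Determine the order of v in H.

2

The identity element is p (its row matches the header).
v^1 = v
v^2 = v*v = p
The first power of v equal to the identity is v^2, so ord(v) = 2.
(Structurally, H here is isomorphic to the elementary abelian group (Z_2)^3.)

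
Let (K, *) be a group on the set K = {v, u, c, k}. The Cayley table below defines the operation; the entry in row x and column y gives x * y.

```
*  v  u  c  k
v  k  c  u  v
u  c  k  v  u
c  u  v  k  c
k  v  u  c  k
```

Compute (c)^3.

c

c^1 = c
c^2 = c * c = k
c^3 = k * c = c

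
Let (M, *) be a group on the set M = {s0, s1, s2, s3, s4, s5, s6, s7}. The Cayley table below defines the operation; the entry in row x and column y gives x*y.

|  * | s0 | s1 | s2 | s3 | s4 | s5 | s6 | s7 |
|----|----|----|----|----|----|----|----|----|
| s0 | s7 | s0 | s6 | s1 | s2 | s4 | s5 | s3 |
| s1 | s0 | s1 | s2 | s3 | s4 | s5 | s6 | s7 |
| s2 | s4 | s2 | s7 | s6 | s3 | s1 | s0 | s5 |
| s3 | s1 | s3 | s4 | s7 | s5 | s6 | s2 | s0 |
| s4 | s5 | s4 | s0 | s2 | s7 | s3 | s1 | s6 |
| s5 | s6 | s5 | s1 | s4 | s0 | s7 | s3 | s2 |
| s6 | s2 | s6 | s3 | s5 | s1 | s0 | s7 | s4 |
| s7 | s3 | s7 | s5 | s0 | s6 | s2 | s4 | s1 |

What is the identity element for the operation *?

s1

The identity e satisfies e*x = x for all x, so its row in the table reproduces the column headers.
Row s1 reads: s0, s1, s2, s3, s4, s5, s6, s7 — exactly the header order. So s1 is the identity.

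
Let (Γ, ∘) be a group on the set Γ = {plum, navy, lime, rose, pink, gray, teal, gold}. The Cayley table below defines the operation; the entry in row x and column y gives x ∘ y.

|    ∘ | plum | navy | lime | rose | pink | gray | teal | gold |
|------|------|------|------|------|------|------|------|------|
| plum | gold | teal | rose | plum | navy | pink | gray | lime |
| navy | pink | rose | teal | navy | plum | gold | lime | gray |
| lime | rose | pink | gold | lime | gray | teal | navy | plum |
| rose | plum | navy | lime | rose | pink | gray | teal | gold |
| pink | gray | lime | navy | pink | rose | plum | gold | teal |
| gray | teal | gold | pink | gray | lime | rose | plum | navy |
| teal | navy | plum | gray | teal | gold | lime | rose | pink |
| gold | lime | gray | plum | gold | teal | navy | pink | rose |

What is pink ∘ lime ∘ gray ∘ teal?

pink

pink ∘ lime = navy
navy ∘ gray = gold
gold ∘ teal = pink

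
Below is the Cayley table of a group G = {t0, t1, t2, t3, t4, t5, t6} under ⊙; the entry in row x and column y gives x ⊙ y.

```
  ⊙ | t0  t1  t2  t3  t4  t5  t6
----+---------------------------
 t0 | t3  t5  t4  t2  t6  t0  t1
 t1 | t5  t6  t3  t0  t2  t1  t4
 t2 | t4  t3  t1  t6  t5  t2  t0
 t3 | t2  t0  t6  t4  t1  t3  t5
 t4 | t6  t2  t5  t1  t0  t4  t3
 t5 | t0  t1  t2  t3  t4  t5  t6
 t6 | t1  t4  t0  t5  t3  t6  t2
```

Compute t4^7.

t4^1 = t4
t4^2 = t4 ⊙ t4 = t0
t4^3 = t0 ⊙ t4 = t6
t4^4 = t6 ⊙ t4 = t3
t4^5 = t3 ⊙ t4 = t1
t4^6 = t1 ⊙ t4 = t2
t4^7 = t2 ⊙ t4 = t5

t5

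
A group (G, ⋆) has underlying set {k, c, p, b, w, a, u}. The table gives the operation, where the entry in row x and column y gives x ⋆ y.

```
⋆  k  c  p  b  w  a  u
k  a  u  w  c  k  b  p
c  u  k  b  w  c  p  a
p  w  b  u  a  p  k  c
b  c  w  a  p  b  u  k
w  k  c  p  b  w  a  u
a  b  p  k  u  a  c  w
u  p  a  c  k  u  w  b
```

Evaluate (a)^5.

b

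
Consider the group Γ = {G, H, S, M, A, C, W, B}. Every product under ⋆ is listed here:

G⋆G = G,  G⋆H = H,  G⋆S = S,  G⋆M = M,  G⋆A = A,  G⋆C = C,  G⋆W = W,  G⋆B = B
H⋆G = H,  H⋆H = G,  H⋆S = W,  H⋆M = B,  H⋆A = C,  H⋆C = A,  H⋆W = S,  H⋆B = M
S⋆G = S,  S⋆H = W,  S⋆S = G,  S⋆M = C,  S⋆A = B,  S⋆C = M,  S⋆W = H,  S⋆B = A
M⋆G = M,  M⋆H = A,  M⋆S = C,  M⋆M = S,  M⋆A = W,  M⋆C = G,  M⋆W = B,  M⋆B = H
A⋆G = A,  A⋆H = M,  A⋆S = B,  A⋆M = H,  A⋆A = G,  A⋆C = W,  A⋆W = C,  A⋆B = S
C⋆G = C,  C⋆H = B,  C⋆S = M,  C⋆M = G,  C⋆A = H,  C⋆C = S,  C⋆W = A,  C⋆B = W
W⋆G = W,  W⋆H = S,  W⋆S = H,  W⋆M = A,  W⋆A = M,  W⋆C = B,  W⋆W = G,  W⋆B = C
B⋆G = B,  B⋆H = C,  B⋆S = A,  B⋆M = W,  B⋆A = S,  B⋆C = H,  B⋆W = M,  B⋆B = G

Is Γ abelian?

No

M ⋆ W = B but W ⋆ M = A.
Since M and W do not commute, Γ is not abelian.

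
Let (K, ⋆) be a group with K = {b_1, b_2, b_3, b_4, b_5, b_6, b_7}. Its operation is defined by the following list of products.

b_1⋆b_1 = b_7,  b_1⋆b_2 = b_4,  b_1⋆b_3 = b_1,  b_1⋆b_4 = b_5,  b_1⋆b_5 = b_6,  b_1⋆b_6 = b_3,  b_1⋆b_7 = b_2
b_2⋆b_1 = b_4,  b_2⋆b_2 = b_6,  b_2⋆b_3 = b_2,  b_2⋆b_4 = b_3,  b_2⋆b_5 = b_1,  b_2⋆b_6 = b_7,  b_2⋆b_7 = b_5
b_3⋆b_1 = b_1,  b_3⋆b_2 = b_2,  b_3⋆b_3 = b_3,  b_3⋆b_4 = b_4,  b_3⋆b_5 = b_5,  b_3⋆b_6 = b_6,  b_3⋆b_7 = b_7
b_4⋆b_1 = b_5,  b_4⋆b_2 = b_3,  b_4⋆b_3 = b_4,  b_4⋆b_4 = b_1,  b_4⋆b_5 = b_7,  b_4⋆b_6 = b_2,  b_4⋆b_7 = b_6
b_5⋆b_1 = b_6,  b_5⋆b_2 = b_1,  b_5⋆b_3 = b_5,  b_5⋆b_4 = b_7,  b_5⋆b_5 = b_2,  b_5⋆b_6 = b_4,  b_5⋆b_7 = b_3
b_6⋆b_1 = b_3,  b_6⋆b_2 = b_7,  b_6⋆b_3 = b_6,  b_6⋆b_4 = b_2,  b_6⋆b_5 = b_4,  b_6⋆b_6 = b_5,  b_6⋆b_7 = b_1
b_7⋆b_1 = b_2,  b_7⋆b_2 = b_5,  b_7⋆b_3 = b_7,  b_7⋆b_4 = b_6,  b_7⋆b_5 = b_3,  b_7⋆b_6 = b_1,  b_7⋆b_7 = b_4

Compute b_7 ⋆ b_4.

b_6

Read row b_7, column b_4: b_7 ⋆ b_4 = b_6.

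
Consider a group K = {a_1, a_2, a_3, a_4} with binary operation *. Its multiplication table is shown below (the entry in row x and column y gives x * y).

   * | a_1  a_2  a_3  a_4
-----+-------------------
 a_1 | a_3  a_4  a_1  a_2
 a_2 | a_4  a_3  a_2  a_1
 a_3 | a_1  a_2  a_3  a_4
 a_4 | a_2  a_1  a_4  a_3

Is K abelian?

Check whether the table is symmetric across its main diagonal.
Every entry (row x, col y) equals the entry (row y, col x), so K is abelian.
(In fact K ≅ the Klein four-group V_4.)

Yes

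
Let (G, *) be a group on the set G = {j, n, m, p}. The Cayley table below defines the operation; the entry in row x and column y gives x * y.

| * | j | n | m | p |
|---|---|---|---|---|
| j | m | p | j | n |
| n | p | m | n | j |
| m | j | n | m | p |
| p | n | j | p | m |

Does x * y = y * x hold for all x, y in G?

Check whether the table is symmetric across its main diagonal.
Every entry (row x, col y) equals the entry (row y, col x), so G is abelian.
(In fact G ≅ the Klein four-group V_4.)

Yes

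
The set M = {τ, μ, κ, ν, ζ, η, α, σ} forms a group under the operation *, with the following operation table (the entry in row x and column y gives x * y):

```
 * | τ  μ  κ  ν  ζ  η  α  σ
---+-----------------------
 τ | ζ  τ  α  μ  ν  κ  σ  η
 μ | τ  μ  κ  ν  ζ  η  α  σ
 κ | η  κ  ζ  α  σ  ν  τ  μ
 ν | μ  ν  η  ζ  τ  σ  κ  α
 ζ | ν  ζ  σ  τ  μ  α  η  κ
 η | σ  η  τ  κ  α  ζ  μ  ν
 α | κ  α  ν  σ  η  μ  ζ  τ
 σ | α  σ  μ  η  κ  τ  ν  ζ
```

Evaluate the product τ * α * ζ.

τ * α = σ
σ * ζ = κ

κ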